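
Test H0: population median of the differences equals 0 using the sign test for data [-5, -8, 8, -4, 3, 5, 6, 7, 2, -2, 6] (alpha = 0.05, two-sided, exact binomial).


Step 1: Discard zero differences. Original n = 11; n_eff = number of nonzero differences = 11.
Nonzero differences (with sign): -5, -8, +8, -4, +3, +5, +6, +7, +2, -2, +6
Step 2: Count signs: positive = 7, negative = 4.
Step 3: Under H0: P(positive) = 0.5, so the number of positives S ~ Bin(11, 0.5).
Step 4: Two-sided exact p-value = sum of Bin(11,0.5) probabilities at or below the observed probability = 0.548828.
Step 5: alpha = 0.05. fail to reject H0.

n_eff = 11, pos = 7, neg = 4, p = 0.548828, fail to reject H0.


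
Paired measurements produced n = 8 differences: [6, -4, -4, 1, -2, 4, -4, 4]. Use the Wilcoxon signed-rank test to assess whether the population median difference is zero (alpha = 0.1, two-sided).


Step 1: Drop any zero differences (none here) and take |d_i|.
|d| = [6, 4, 4, 1, 2, 4, 4, 4]
Step 2: Midrank |d_i| (ties get averaged ranks).
ranks: |6|->8, |4|->5, |4|->5, |1|->1, |2|->2, |4|->5, |4|->5, |4|->5
Step 3: Attach original signs; sum ranks with positive sign and with negative sign.
W+ = 8 + 1 + 5 + 5 = 19
W- = 5 + 5 + 2 + 5 = 17
(Check: W+ + W- = 36 should equal n(n+1)/2 = 36.)
Step 4: Test statistic W = min(W+, W-) = 17.
Step 5: Ties in |d|, so use the tie-corrected normal approximation.
        E[W] = n(n+1)/4 = 8*9/4 = 18.
        Tie groups: |d|=4 (t=5); sum(t^3 - t) = 120.
        Var[W] = n(n+1)(2n+1)/24 - sum(t^3-t)/48 = 1224/24 - 120/48 = 48.5.
        z = (W - E[W]) / sqrt(Var[W]) = (17 - 18) / 6.9642 = -0.1436.
        Two-sided p = 2*Phi(z) = 0.885823.
Step 6: alpha = 0.1. fail to reject H0.

W+ = 19, W- = 17, W = min = 17, p = 0.885823, fail to reject H0.


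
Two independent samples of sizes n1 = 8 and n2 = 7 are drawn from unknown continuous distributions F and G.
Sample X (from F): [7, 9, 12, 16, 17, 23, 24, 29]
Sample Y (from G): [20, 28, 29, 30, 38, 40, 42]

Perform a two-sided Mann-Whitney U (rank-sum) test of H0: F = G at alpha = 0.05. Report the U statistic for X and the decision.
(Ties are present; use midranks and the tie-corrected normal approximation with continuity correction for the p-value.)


Step 1: Combine and sort all 15 observations; assign midranks.
sorted (value, group): (7,X), (9,X), (12,X), (16,X), (17,X), (20,Y), (23,X), (24,X), (28,Y), (29,X), (29,Y), (30,Y), (38,Y), (40,Y), (42,Y)
ranks: 7->1, 9->2, 12->3, 16->4, 17->5, 20->6, 23->7, 24->8, 28->9, 29->10.5, 29->10.5, 30->12, 38->13, 40->14, 42->15
Step 2: Rank sum for X: R1 = 1 + 2 + 3 + 4 + 5 + 7 + 8 + 10.5 = 40.5.
Step 3: U_X = R1 - n1(n1+1)/2 = 40.5 - 8*9/2 = 40.5 - 36 = 4.5.
       U_Y = n1*n2 - U_X = 56 - 4.5 = 51.5.
Step 4: Ties are present, so use the tie-corrected normal approximation (with continuity correction) for the p-value.
Step 5: p-value = 0.007719; compare to alpha = 0.05. reject H0.

U_X = 4.5, p = 0.007719, reject H0 at alpha = 0.05.


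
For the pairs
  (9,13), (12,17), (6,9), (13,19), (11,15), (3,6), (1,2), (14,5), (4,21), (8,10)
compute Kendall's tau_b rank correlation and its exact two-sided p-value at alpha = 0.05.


Step 1: Enumerate the 45 unordered pairs (i,j) with i<j and classify each by sign(x_j-x_i) * sign(y_j-y_i).
  (1,2):dx=+3,dy=+4->C; (1,3):dx=-3,dy=-4->C; (1,4):dx=+4,dy=+6->C; (1,5):dx=+2,dy=+2->C
  (1,6):dx=-6,dy=-7->C; (1,7):dx=-8,dy=-11->C; (1,8):dx=+5,dy=-8->D; (1,9):dx=-5,dy=+8->D
  (1,10):dx=-1,dy=-3->C; (2,3):dx=-6,dy=-8->C; (2,4):dx=+1,dy=+2->C; (2,5):dx=-1,dy=-2->C
  (2,6):dx=-9,dy=-11->C; (2,7):dx=-11,dy=-15->C; (2,8):dx=+2,dy=-12->D; (2,9):dx=-8,dy=+4->D
  (2,10):dx=-4,dy=-7->C; (3,4):dx=+7,dy=+10->C; (3,5):dx=+5,dy=+6->C; (3,6):dx=-3,dy=-3->C
  (3,7):dx=-5,dy=-7->C; (3,8):dx=+8,dy=-4->D; (3,9):dx=-2,dy=+12->D; (3,10):dx=+2,dy=+1->C
  (4,5):dx=-2,dy=-4->C; (4,6):dx=-10,dy=-13->C; (4,7):dx=-12,dy=-17->C; (4,8):dx=+1,dy=-14->D
  (4,9):dx=-9,dy=+2->D; (4,10):dx=-5,dy=-9->C; (5,6):dx=-8,dy=-9->C; (5,7):dx=-10,dy=-13->C
  (5,8):dx=+3,dy=-10->D; (5,9):dx=-7,dy=+6->D; (5,10):dx=-3,dy=-5->C; (6,7):dx=-2,dy=-4->C
  (6,8):dx=+11,dy=-1->D; (6,9):dx=+1,dy=+15->C; (6,10):dx=+5,dy=+4->C; (7,8):dx=+13,dy=+3->C
  (7,9):dx=+3,dy=+19->C; (7,10):dx=+7,dy=+8->C; (8,9):dx=-10,dy=+16->D; (8,10):dx=-6,dy=+5->D
  (9,10):dx=+4,dy=-11->D
Step 2: C = 31, D = 14, total pairs = 45.
Step 3: tau = (C - D)/(n(n-1)/2) = (31 - 14)/45 = 0.377778.
Step 4: Exact two-sided p-value (enumerate n! = 3628800 permutations of y under H0): p = 0.155742.
Step 5: alpha = 0.05. fail to reject H0.

tau_b = 0.3778 (C=31, D=14), p = 0.155742, fail to reject H0.


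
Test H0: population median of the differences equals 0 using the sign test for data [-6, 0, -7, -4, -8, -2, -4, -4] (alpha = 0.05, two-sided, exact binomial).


Step 1: Discard zero differences. Original n = 8; n_eff = number of nonzero differences = 7.
Nonzero differences (with sign): -6, -7, -4, -8, -2, -4, -4
Step 2: Count signs: positive = 0, negative = 7.
Step 3: Under H0: P(positive) = 0.5, so the number of positives S ~ Bin(7, 0.5).
Step 4: Two-sided exact p-value = sum of Bin(7,0.5) probabilities at or below the observed probability = 0.015625.
Step 5: alpha = 0.05. reject H0.

n_eff = 7, pos = 0, neg = 7, p = 0.015625, reject H0.


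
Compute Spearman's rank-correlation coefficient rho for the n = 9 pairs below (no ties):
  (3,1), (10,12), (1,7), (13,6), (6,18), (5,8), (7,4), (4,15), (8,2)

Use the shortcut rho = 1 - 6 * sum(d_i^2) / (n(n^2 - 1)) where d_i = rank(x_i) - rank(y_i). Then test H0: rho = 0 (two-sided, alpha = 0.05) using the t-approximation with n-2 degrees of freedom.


Step 1: Rank x and y separately (midranks; no ties here).
rank(x): 3->2, 10->8, 1->1, 13->9, 6->5, 5->4, 7->6, 4->3, 8->7
rank(y): 1->1, 12->7, 7->5, 6->4, 18->9, 8->6, 4->3, 15->8, 2->2
Step 2: d_i = R_x(i) - R_y(i); compute d_i^2.
  (2-1)^2=1, (8-7)^2=1, (1-5)^2=16, (9-4)^2=25, (5-9)^2=16, (4-6)^2=4, (6-3)^2=9, (3-8)^2=25, (7-2)^2=25
sum(d^2) = 122.
Step 3: rho = 1 - 6*122 / (9*(9^2 - 1)) = 1 - 732/720 = -0.016667.
Step 4: Under H0, t = rho * sqrt((n-2)/(1-rho^2)) = -0.0441 ~ t(7).
Step 5: Two-sided p-value from the t-distribution with 7 df = 0.966055.
Step 6: alpha = 0.05. fail to reject H0.

rho = -0.0167, p = 0.966055, fail to reject H0 at alpha = 0.05.


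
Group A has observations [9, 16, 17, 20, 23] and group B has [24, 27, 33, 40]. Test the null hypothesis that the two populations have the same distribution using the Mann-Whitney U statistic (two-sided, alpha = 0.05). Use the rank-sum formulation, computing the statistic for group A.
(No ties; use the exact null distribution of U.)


Step 1: Combine and sort all 9 observations; assign midranks.
sorted (value, group): (9,X), (16,X), (17,X), (20,X), (23,X), (24,Y), (27,Y), (33,Y), (40,Y)
ranks: 9->1, 16->2, 17->3, 20->4, 23->5, 24->6, 27->7, 33->8, 40->9
Step 2: Rank sum for X: R1 = 1 + 2 + 3 + 4 + 5 = 15.
Step 3: U_X = R1 - n1(n1+1)/2 = 15 - 5*6/2 = 15 - 15 = 0.
       U_Y = n1*n2 - U_X = 20 - 0 = 20.
Step 4: No ties, so the exact null distribution of U (based on enumerating the C(9,5) = 126 equally likely rank assignments) gives the two-sided p-value.
Step 5: p-value = 0.015873; compare to alpha = 0.05. reject H0.

U_X = 0, p = 0.015873, reject H0 at alpha = 0.05.


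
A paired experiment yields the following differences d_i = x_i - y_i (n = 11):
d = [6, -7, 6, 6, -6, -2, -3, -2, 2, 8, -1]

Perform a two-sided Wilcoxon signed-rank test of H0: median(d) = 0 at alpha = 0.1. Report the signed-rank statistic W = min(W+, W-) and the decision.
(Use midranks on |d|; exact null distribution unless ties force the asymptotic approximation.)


Step 1: Drop any zero differences (none here) and take |d_i|.
|d| = [6, 7, 6, 6, 6, 2, 3, 2, 2, 8, 1]
Step 2: Midrank |d_i| (ties get averaged ranks).
ranks: |6|->7.5, |7|->10, |6|->7.5, |6|->7.5, |6|->7.5, |2|->3, |3|->5, |2|->3, |2|->3, |8|->11, |1|->1
Step 3: Attach original signs; sum ranks with positive sign and with negative sign.
W+ = 7.5 + 7.5 + 7.5 + 3 + 11 = 36.5
W- = 10 + 7.5 + 3 + 5 + 3 + 1 = 29.5
(Check: W+ + W- = 66 should equal n(n+1)/2 = 66.)
Step 4: Test statistic W = min(W+, W-) = 29.5.
Step 5: Ties in |d|, so use the tie-corrected normal approximation.
        E[W] = n(n+1)/4 = 11*12/4 = 33.
        Tie groups: |d|=2 (t=3), |d|=6 (t=4); sum(t^3 - t) = 84.
        Var[W] = n(n+1)(2n+1)/24 - sum(t^3-t)/48 = 3036/24 - 84/48 = 124.75.
        z = (W - E[W]) / sqrt(Var[W]) = (29.5 - 33) / 11.1692 = -0.3134.
        Two-sided p = 2*Phi(z) = 0.754005.
Step 6: alpha = 0.1. fail to reject H0.

W+ = 36.5, W- = 29.5, W = min = 29.5, p = 0.754005, fail to reject H0.


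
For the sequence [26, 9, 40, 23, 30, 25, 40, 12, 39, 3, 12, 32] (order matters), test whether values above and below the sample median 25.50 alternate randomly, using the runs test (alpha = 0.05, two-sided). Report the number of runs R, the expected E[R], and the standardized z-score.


Step 1: Compute median = 25.50; label A = above, B = below.
Labels in order: ABABABABABBA  (n_A = 6, n_B = 6)
Step 2: Count runs R = 11.
Step 3: Under H0 (random ordering), E[R] = 2*n_A*n_B/(n_A+n_B) + 1 = 2*6*6/12 + 1 = 7.0000.
        Var[R] = 2*n_A*n_B*(2*n_A*n_B - n_A - n_B) / ((n_A+n_B)^2 * (n_A+n_B-1)) = 4320/1584 = 2.7273.
        SD[R] = 1.6514.
Step 4: Continuity-corrected z = (R - 0.5 - E[R]) / SD[R] = (11 - 0.5 - 7.0000) / 1.6514 = 2.1194.
Step 5: Two-sided p-value via normal approximation = 2*(1 - Phi(|z|)) = 0.034060.
Step 6: alpha = 0.05. reject H0.

R = 11, z = 2.1194, p = 0.034060, reject H0.


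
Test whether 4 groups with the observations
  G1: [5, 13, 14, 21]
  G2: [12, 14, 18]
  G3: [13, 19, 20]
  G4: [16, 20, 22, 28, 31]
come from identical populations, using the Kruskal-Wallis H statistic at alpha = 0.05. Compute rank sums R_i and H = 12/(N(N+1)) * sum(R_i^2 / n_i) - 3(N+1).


Step 1: Combine all N = 15 observations and assign midranks.
sorted (value, group, rank): (5,G1,1), (12,G2,2), (13,G1,3.5), (13,G3,3.5), (14,G1,5.5), (14,G2,5.5), (16,G4,7), (18,G2,8), (19,G3,9), (20,G3,10.5), (20,G4,10.5), (21,G1,12), (22,G4,13), (28,G4,14), (31,G4,15)
Step 2: Sum ranks within each group.
R_1 = 22 (n_1 = 4)
R_2 = 15.5 (n_2 = 3)
R_3 = 23 (n_3 = 3)
R_4 = 59.5 (n_4 = 5)
Step 3: H = 12/(N(N+1)) * sum(R_i^2/n_i) - 3(N+1)
     = 12/(15*16) * (22^2/4 + 15.5^2/3 + 23^2/3 + 59.5^2/5) - 3*16
     = 0.050000 * 1085.47 - 48
     = 6.273333.
Step 4: Ties present; correction factor C = 1 - 18/(15^3 - 15) = 0.994643. Corrected H = 6.273333 / 0.994643 = 6.307121.
Step 5: Under H0, H ~ chi^2(3); p-value = 0.097588.
Step 6: alpha = 0.05. fail to reject H0.

H = 6.3071, df = 3, p = 0.097588, fail to reject H0.


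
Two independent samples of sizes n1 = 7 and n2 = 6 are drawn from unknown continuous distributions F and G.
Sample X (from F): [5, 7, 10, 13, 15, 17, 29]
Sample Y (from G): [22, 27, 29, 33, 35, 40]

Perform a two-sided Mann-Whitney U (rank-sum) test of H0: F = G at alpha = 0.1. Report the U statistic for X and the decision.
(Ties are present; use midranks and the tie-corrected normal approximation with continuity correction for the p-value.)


Step 1: Combine and sort all 13 observations; assign midranks.
sorted (value, group): (5,X), (7,X), (10,X), (13,X), (15,X), (17,X), (22,Y), (27,Y), (29,X), (29,Y), (33,Y), (35,Y), (40,Y)
ranks: 5->1, 7->2, 10->3, 13->4, 15->5, 17->6, 22->7, 27->8, 29->9.5, 29->9.5, 33->11, 35->12, 40->13
Step 2: Rank sum for X: R1 = 1 + 2 + 3 + 4 + 5 + 6 + 9.5 = 30.5.
Step 3: U_X = R1 - n1(n1+1)/2 = 30.5 - 7*8/2 = 30.5 - 28 = 2.5.
       U_Y = n1*n2 - U_X = 42 - 2.5 = 39.5.
Step 4: Ties are present, so use the tie-corrected normal approximation (with continuity correction) for the p-value.
Step 5: p-value = 0.010025; compare to alpha = 0.1. reject H0.

U_X = 2.5, p = 0.010025, reject H0 at alpha = 0.1.


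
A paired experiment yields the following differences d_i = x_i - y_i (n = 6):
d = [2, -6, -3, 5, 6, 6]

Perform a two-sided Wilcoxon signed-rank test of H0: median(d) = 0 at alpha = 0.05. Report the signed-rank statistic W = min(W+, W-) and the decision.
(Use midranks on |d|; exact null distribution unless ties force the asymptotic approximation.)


Step 1: Drop any zero differences (none here) and take |d_i|.
|d| = [2, 6, 3, 5, 6, 6]
Step 2: Midrank |d_i| (ties get averaged ranks).
ranks: |2|->1, |6|->5, |3|->2, |5|->3, |6|->5, |6|->5
Step 3: Attach original signs; sum ranks with positive sign and with negative sign.
W+ = 1 + 3 + 5 + 5 = 14
W- = 5 + 2 = 7
(Check: W+ + W- = 21 should equal n(n+1)/2 = 21.)
Step 4: Test statistic W = min(W+, W-) = 7.
Step 5: Ties in |d|, so use the tie-corrected normal approximation.
        E[W] = n(n+1)/4 = 6*7/4 = 10.5.
        Tie groups: |d|=6 (t=3); sum(t^3 - t) = 24.
        Var[W] = n(n+1)(2n+1)/24 - sum(t^3-t)/48 = 546/24 - 24/48 = 22.25.
        z = (W - E[W]) / sqrt(Var[W]) = (7 - 10.5) / 4.7170 = -0.7420.
        Two-sided p = 2*Phi(z) = 0.458088.
Step 6: alpha = 0.05. fail to reject H0.

W+ = 14, W- = 7, W = min = 7, p = 0.458088, fail to reject H0.


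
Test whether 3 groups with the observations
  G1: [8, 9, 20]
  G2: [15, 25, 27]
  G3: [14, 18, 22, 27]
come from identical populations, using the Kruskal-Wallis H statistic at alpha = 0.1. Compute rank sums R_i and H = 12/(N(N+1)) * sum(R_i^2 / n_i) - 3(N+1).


Step 1: Combine all N = 10 observations and assign midranks.
sorted (value, group, rank): (8,G1,1), (9,G1,2), (14,G3,3), (15,G2,4), (18,G3,5), (20,G1,6), (22,G3,7), (25,G2,8), (27,G2,9.5), (27,G3,9.5)
Step 2: Sum ranks within each group.
R_1 = 9 (n_1 = 3)
R_2 = 21.5 (n_2 = 3)
R_3 = 24.5 (n_3 = 4)
Step 3: H = 12/(N(N+1)) * sum(R_i^2/n_i) - 3(N+1)
     = 12/(10*11) * (9^2/3 + 21.5^2/3 + 24.5^2/4) - 3*11
     = 0.109091 * 331.146 - 33
     = 3.125000.
Step 4: Ties present; correction factor C = 1 - 6/(10^3 - 10) = 0.993939. Corrected H = 3.125000 / 0.993939 = 3.144055.
Step 5: Under H0, H ~ chi^2(2); p-value = 0.207624.
Step 6: alpha = 0.1. fail to reject H0.

H = 3.1441, df = 2, p = 0.207624, fail to reject H0.


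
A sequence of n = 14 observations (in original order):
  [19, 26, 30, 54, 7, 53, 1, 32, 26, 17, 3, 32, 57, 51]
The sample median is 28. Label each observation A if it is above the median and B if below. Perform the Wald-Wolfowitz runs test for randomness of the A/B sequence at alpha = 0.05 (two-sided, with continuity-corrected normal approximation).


Step 1: Compute median = 28; label A = above, B = below.
Labels in order: BBAABABABBBAAA  (n_A = 7, n_B = 7)
Step 2: Count runs R = 8.
Step 3: Under H0 (random ordering), E[R] = 2*n_A*n_B/(n_A+n_B) + 1 = 2*7*7/14 + 1 = 8.0000.
        Var[R] = 2*n_A*n_B*(2*n_A*n_B - n_A - n_B) / ((n_A+n_B)^2 * (n_A+n_B-1)) = 8232/2548 = 3.2308.
        SD[R] = 1.7974.
Step 4: R = E[R], so z = 0 with no continuity correction.
Step 5: Two-sided p-value via normal approximation = 2*(1 - Phi(|z|)) = 1.000000.
Step 6: alpha = 0.05. fail to reject H0.

R = 8, z = 0.0000, p = 1.000000, fail to reject H0.


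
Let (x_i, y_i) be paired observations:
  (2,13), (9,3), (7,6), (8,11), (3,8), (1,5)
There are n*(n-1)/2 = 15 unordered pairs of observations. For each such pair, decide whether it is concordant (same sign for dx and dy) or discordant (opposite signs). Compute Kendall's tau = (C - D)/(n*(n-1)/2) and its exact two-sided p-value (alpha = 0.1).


Step 1: Enumerate the 15 unordered pairs (i,j) with i<j and classify each by sign(x_j-x_i) * sign(y_j-y_i).
  (1,2):dx=+7,dy=-10->D; (1,3):dx=+5,dy=-7->D; (1,4):dx=+6,dy=-2->D; (1,5):dx=+1,dy=-5->D
  (1,6):dx=-1,dy=-8->C; (2,3):dx=-2,dy=+3->D; (2,4):dx=-1,dy=+8->D; (2,5):dx=-6,dy=+5->D
  (2,6):dx=-8,dy=+2->D; (3,4):dx=+1,dy=+5->C; (3,5):dx=-4,dy=+2->D; (3,6):dx=-6,dy=-1->C
  (4,5):dx=-5,dy=-3->C; (4,6):dx=-7,dy=-6->C; (5,6):dx=-2,dy=-3->C
Step 2: C = 6, D = 9, total pairs = 15.
Step 3: tau = (C - D)/(n(n-1)/2) = (6 - 9)/15 = -0.200000.
Step 4: Exact two-sided p-value (enumerate n! = 720 permutations of y under H0): p = 0.719444.
Step 5: alpha = 0.1. fail to reject H0.

tau_b = -0.2000 (C=6, D=9), p = 0.719444, fail to reject H0.


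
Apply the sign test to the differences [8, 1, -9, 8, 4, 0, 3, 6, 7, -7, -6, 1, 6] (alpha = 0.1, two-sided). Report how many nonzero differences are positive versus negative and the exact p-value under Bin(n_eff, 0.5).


Step 1: Discard zero differences. Original n = 13; n_eff = number of nonzero differences = 12.
Nonzero differences (with sign): +8, +1, -9, +8, +4, +3, +6, +7, -7, -6, +1, +6
Step 2: Count signs: positive = 9, negative = 3.
Step 3: Under H0: P(positive) = 0.5, so the number of positives S ~ Bin(12, 0.5).
Step 4: Two-sided exact p-value = sum of Bin(12,0.5) probabilities at or below the observed probability = 0.145996.
Step 5: alpha = 0.1. fail to reject H0.

n_eff = 12, pos = 9, neg = 3, p = 0.145996, fail to reject H0.


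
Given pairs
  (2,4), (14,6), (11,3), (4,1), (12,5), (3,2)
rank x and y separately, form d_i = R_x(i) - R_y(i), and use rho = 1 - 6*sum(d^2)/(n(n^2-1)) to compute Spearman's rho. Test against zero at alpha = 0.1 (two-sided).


Step 1: Rank x and y separately (midranks; no ties here).
rank(x): 2->1, 14->6, 11->4, 4->3, 12->5, 3->2
rank(y): 4->4, 6->6, 3->3, 1->1, 5->5, 2->2
Step 2: d_i = R_x(i) - R_y(i); compute d_i^2.
  (1-4)^2=9, (6-6)^2=0, (4-3)^2=1, (3-1)^2=4, (5-5)^2=0, (2-2)^2=0
sum(d^2) = 14.
Step 3: rho = 1 - 6*14 / (6*(6^2 - 1)) = 1 - 84/210 = 0.600000.
Step 4: Under H0, t = rho * sqrt((n-2)/(1-rho^2)) = 1.5000 ~ t(4).
Step 5: Two-sided p-value from the t-distribution with 4 df = 0.208000.
Step 6: alpha = 0.1. fail to reject H0.

rho = 0.6000, p = 0.208000, fail to reject H0 at alpha = 0.1.


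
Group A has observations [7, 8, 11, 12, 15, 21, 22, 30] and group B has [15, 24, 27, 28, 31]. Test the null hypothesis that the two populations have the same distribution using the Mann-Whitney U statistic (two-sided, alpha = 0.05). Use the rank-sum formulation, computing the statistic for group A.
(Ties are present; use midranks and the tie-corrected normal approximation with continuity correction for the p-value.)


Step 1: Combine and sort all 13 observations; assign midranks.
sorted (value, group): (7,X), (8,X), (11,X), (12,X), (15,X), (15,Y), (21,X), (22,X), (24,Y), (27,Y), (28,Y), (30,X), (31,Y)
ranks: 7->1, 8->2, 11->3, 12->4, 15->5.5, 15->5.5, 21->7, 22->8, 24->9, 27->10, 28->11, 30->12, 31->13
Step 2: Rank sum for X: R1 = 1 + 2 + 3 + 4 + 5.5 + 7 + 8 + 12 = 42.5.
Step 3: U_X = R1 - n1(n1+1)/2 = 42.5 - 8*9/2 = 42.5 - 36 = 6.5.
       U_Y = n1*n2 - U_X = 40 - 6.5 = 33.5.
Step 4: Ties are present, so use the tie-corrected normal approximation (with continuity correction) for the p-value.
Step 5: p-value = 0.056699; compare to alpha = 0.05. fail to reject H0.

U_X = 6.5, p = 0.056699, fail to reject H0 at alpha = 0.05.


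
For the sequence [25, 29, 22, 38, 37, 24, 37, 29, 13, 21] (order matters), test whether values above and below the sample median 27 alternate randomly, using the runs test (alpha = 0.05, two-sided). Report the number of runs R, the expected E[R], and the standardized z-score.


Step 1: Compute median = 27; label A = above, B = below.
Labels in order: BABAABAABB  (n_A = 5, n_B = 5)
Step 2: Count runs R = 7.
Step 3: Under H0 (random ordering), E[R] = 2*n_A*n_B/(n_A+n_B) + 1 = 2*5*5/10 + 1 = 6.0000.
        Var[R] = 2*n_A*n_B*(2*n_A*n_B - n_A - n_B) / ((n_A+n_B)^2 * (n_A+n_B-1)) = 2000/900 = 2.2222.
        SD[R] = 1.4907.
Step 4: Continuity-corrected z = (R - 0.5 - E[R]) / SD[R] = (7 - 0.5 - 6.0000) / 1.4907 = 0.3354.
Step 5: Two-sided p-value via normal approximation = 2*(1 - Phi(|z|)) = 0.737316.
Step 6: alpha = 0.05. fail to reject H0.

R = 7, z = 0.3354, p = 0.737316, fail to reject H0.


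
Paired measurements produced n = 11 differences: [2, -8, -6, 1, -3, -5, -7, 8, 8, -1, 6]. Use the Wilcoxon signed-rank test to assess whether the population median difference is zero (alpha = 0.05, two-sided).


Step 1: Drop any zero differences (none here) and take |d_i|.
|d| = [2, 8, 6, 1, 3, 5, 7, 8, 8, 1, 6]
Step 2: Midrank |d_i| (ties get averaged ranks).
ranks: |2|->3, |8|->10, |6|->6.5, |1|->1.5, |3|->4, |5|->5, |7|->8, |8|->10, |8|->10, |1|->1.5, |6|->6.5
Step 3: Attach original signs; sum ranks with positive sign and with negative sign.
W+ = 3 + 1.5 + 10 + 10 + 6.5 = 31
W- = 10 + 6.5 + 4 + 5 + 8 + 1.5 = 35
(Check: W+ + W- = 66 should equal n(n+1)/2 = 66.)
Step 4: Test statistic W = min(W+, W-) = 31.
Step 5: Ties in |d|, so use the tie-corrected normal approximation.
        E[W] = n(n+1)/4 = 11*12/4 = 33.
        Tie groups: |d|=1 (t=2), |d|=6 (t=2), |d|=8 (t=3); sum(t^3 - t) = 36.
        Var[W] = n(n+1)(2n+1)/24 - sum(t^3-t)/48 = 3036/24 - 36/48 = 125.75.
        z = (W - E[W]) / sqrt(Var[W]) = (31 - 33) / 11.2138 = -0.1784.
        Two-sided p = 2*Phi(z) = 0.858447.
Step 6: alpha = 0.05. fail to reject H0.

W+ = 31, W- = 35, W = min = 31, p = 0.858447, fail to reject H0.


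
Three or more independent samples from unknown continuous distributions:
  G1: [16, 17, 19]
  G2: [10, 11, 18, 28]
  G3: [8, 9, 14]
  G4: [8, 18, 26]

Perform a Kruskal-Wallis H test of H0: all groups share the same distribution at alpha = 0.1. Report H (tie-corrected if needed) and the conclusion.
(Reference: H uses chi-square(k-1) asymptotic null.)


Step 1: Combine all N = 13 observations and assign midranks.
sorted (value, group, rank): (8,G3,1.5), (8,G4,1.5), (9,G3,3), (10,G2,4), (11,G2,5), (14,G3,6), (16,G1,7), (17,G1,8), (18,G2,9.5), (18,G4,9.5), (19,G1,11), (26,G4,12), (28,G2,13)
Step 2: Sum ranks within each group.
R_1 = 26 (n_1 = 3)
R_2 = 31.5 (n_2 = 4)
R_3 = 10.5 (n_3 = 3)
R_4 = 23 (n_4 = 3)
Step 3: H = 12/(N(N+1)) * sum(R_i^2/n_i) - 3(N+1)
     = 12/(13*14) * (26^2/3 + 31.5^2/4 + 10.5^2/3 + 23^2/3) - 3*14
     = 0.065934 * 686.479 - 42
     = 3.262363.
Step 4: Ties present; correction factor C = 1 - 12/(13^3 - 13) = 0.994505. Corrected H = 3.262363 / 0.994505 = 3.280387.
Step 5: Under H0, H ~ chi^2(3); p-value = 0.350382.
Step 6: alpha = 0.1. fail to reject H0.

H = 3.2804, df = 3, p = 0.350382, fail to reject H0.


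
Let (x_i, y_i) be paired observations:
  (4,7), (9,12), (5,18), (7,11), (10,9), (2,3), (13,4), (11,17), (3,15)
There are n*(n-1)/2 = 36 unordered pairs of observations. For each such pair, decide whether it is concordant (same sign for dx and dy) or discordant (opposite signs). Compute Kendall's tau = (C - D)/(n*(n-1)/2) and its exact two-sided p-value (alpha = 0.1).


Step 1: Enumerate the 36 unordered pairs (i,j) with i<j and classify each by sign(x_j-x_i) * sign(y_j-y_i).
  (1,2):dx=+5,dy=+5->C; (1,3):dx=+1,dy=+11->C; (1,4):dx=+3,dy=+4->C; (1,5):dx=+6,dy=+2->C
  (1,6):dx=-2,dy=-4->C; (1,7):dx=+9,dy=-3->D; (1,8):dx=+7,dy=+10->C; (1,9):dx=-1,dy=+8->D
  (2,3):dx=-4,dy=+6->D; (2,4):dx=-2,dy=-1->C; (2,5):dx=+1,dy=-3->D; (2,6):dx=-7,dy=-9->C
  (2,7):dx=+4,dy=-8->D; (2,8):dx=+2,dy=+5->C; (2,9):dx=-6,dy=+3->D; (3,4):dx=+2,dy=-7->D
  (3,5):dx=+5,dy=-9->D; (3,6):dx=-3,dy=-15->C; (3,7):dx=+8,dy=-14->D; (3,8):dx=+6,dy=-1->D
  (3,9):dx=-2,dy=-3->C; (4,5):dx=+3,dy=-2->D; (4,6):dx=-5,dy=-8->C; (4,7):dx=+6,dy=-7->D
  (4,8):dx=+4,dy=+6->C; (4,9):dx=-4,dy=+4->D; (5,6):dx=-8,dy=-6->C; (5,7):dx=+3,dy=-5->D
  (5,8):dx=+1,dy=+8->C; (5,9):dx=-7,dy=+6->D; (6,7):dx=+11,dy=+1->C; (6,8):dx=+9,dy=+14->C
  (6,9):dx=+1,dy=+12->C; (7,8):dx=-2,dy=+13->D; (7,9):dx=-10,dy=+11->D; (8,9):dx=-8,dy=-2->C
Step 2: C = 19, D = 17, total pairs = 36.
Step 3: tau = (C - D)/(n(n-1)/2) = (19 - 17)/36 = 0.055556.
Step 4: Exact two-sided p-value (enumerate n! = 362880 permutations of y under H0): p = 0.919455.
Step 5: alpha = 0.1. fail to reject H0.

tau_b = 0.0556 (C=19, D=17), p = 0.919455, fail to reject H0.


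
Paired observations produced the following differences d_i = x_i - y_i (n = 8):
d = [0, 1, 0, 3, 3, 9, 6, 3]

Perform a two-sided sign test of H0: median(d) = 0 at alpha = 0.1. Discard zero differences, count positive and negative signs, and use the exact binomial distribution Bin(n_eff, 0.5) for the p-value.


Step 1: Discard zero differences. Original n = 8; n_eff = number of nonzero differences = 6.
Nonzero differences (with sign): +1, +3, +3, +9, +6, +3
Step 2: Count signs: positive = 6, negative = 0.
Step 3: Under H0: P(positive) = 0.5, so the number of positives S ~ Bin(6, 0.5).
Step 4: Two-sided exact p-value = sum of Bin(6,0.5) probabilities at or below the observed probability = 0.031250.
Step 5: alpha = 0.1. reject H0.

n_eff = 6, pos = 6, neg = 0, p = 0.031250, reject H0.


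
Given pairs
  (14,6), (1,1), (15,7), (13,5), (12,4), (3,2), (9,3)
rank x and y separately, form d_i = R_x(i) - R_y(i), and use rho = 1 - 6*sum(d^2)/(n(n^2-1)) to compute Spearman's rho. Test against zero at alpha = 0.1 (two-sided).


Step 1: Rank x and y separately (midranks; no ties here).
rank(x): 14->6, 1->1, 15->7, 13->5, 12->4, 3->2, 9->3
rank(y): 6->6, 1->1, 7->7, 5->5, 4->4, 2->2, 3->3
Step 2: d_i = R_x(i) - R_y(i); compute d_i^2.
  (6-6)^2=0, (1-1)^2=0, (7-7)^2=0, (5-5)^2=0, (4-4)^2=0, (2-2)^2=0, (3-3)^2=0
sum(d^2) = 0.
Step 3: rho = 1 - 6*0 / (7*(7^2 - 1)) = 1 - 0/336 = 1.000000.
Step 5: Two-sided p-value from the t-distribution with 5 df = 0.000000.
Step 6: alpha = 0.1. reject H0.

rho = 1.0000, p = 0.000000, reject H0 at alpha = 0.1.


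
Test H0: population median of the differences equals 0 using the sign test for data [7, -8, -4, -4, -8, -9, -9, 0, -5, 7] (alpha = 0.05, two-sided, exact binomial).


Step 1: Discard zero differences. Original n = 10; n_eff = number of nonzero differences = 9.
Nonzero differences (with sign): +7, -8, -4, -4, -8, -9, -9, -5, +7
Step 2: Count signs: positive = 2, negative = 7.
Step 3: Under H0: P(positive) = 0.5, so the number of positives S ~ Bin(9, 0.5).
Step 4: Two-sided exact p-value = sum of Bin(9,0.5) probabilities at or below the observed probability = 0.179688.
Step 5: alpha = 0.05. fail to reject H0.

n_eff = 9, pos = 2, neg = 7, p = 0.179688, fail to reject H0.


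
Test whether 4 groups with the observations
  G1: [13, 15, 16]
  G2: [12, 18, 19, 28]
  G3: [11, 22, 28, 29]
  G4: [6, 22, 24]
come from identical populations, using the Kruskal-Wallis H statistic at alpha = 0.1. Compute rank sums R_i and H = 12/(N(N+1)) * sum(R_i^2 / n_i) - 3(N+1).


Step 1: Combine all N = 14 observations and assign midranks.
sorted (value, group, rank): (6,G4,1), (11,G3,2), (12,G2,3), (13,G1,4), (15,G1,5), (16,G1,6), (18,G2,7), (19,G2,8), (22,G3,9.5), (22,G4,9.5), (24,G4,11), (28,G2,12.5), (28,G3,12.5), (29,G3,14)
Step 2: Sum ranks within each group.
R_1 = 15 (n_1 = 3)
R_2 = 30.5 (n_2 = 4)
R_3 = 38 (n_3 = 4)
R_4 = 21.5 (n_4 = 3)
Step 3: H = 12/(N(N+1)) * sum(R_i^2/n_i) - 3(N+1)
     = 12/(14*15) * (15^2/3 + 30.5^2/4 + 38^2/4 + 21.5^2/3) - 3*15
     = 0.057143 * 822.646 - 45
     = 2.008333.
Step 4: Ties present; correction factor C = 1 - 12/(14^3 - 14) = 0.995604. Corrected H = 2.008333 / 0.995604 = 2.017200.
Step 5: Under H0, H ~ chi^2(3); p-value = 0.568844.
Step 6: alpha = 0.1. fail to reject H0.

H = 2.0172, df = 3, p = 0.568844, fail to reject H0.


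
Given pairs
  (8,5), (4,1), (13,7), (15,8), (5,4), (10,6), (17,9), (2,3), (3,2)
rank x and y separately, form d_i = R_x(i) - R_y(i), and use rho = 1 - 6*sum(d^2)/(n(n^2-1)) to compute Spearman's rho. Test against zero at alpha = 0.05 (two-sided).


Step 1: Rank x and y separately (midranks; no ties here).
rank(x): 8->5, 4->3, 13->7, 15->8, 5->4, 10->6, 17->9, 2->1, 3->2
rank(y): 5->5, 1->1, 7->7, 8->8, 4->4, 6->6, 9->9, 3->3, 2->2
Step 2: d_i = R_x(i) - R_y(i); compute d_i^2.
  (5-5)^2=0, (3-1)^2=4, (7-7)^2=0, (8-8)^2=0, (4-4)^2=0, (6-6)^2=0, (9-9)^2=0, (1-3)^2=4, (2-2)^2=0
sum(d^2) = 8.
Step 3: rho = 1 - 6*8 / (9*(9^2 - 1)) = 1 - 48/720 = 0.933333.
Step 4: Under H0, t = rho * sqrt((n-2)/(1-rho^2)) = 6.8783 ~ t(7).
Step 5: Two-sided p-value from the t-distribution with 7 df = 0.000236.
Step 6: alpha = 0.05. reject H0.

rho = 0.9333, p = 0.000236, reject H0 at alpha = 0.05.


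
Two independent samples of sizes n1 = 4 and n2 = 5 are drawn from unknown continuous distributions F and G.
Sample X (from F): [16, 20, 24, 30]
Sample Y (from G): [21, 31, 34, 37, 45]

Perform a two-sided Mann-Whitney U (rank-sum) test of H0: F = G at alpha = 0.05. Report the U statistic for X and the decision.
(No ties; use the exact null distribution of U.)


Step 1: Combine and sort all 9 observations; assign midranks.
sorted (value, group): (16,X), (20,X), (21,Y), (24,X), (30,X), (31,Y), (34,Y), (37,Y), (45,Y)
ranks: 16->1, 20->2, 21->3, 24->4, 30->5, 31->6, 34->7, 37->8, 45->9
Step 2: Rank sum for X: R1 = 1 + 2 + 4 + 5 = 12.
Step 3: U_X = R1 - n1(n1+1)/2 = 12 - 4*5/2 = 12 - 10 = 2.
       U_Y = n1*n2 - U_X = 20 - 2 = 18.
Step 4: No ties, so the exact null distribution of U (based on enumerating the C(9,4) = 126 equally likely rank assignments) gives the two-sided p-value.
Step 5: p-value = 0.063492; compare to alpha = 0.05. fail to reject H0.

U_X = 2, p = 0.063492, fail to reject H0 at alpha = 0.05.


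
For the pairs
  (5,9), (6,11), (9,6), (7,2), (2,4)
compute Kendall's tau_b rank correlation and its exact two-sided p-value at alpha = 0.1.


Step 1: Enumerate the 10 unordered pairs (i,j) with i<j and classify each by sign(x_j-x_i) * sign(y_j-y_i).
  (1,2):dx=+1,dy=+2->C; (1,3):dx=+4,dy=-3->D; (1,4):dx=+2,dy=-7->D; (1,5):dx=-3,dy=-5->C
  (2,3):dx=+3,dy=-5->D; (2,4):dx=+1,dy=-9->D; (2,5):dx=-4,dy=-7->C; (3,4):dx=-2,dy=-4->C
  (3,5):dx=-7,dy=-2->C; (4,5):dx=-5,dy=+2->D
Step 2: C = 5, D = 5, total pairs = 10.
Step 3: tau = (C - D)/(n(n-1)/2) = (5 - 5)/10 = 0.000000.
Step 4: Exact two-sided p-value (enumerate n! = 120 permutations of y under H0): p = 1.000000.
Step 5: alpha = 0.1. fail to reject H0.

tau_b = 0.0000 (C=5, D=5), p = 1.000000, fail to reject H0.


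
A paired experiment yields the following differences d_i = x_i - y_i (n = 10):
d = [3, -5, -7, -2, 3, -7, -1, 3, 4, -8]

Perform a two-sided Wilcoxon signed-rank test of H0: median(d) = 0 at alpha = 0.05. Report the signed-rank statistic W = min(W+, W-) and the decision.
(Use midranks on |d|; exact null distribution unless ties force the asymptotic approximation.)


Step 1: Drop any zero differences (none here) and take |d_i|.
|d| = [3, 5, 7, 2, 3, 7, 1, 3, 4, 8]
Step 2: Midrank |d_i| (ties get averaged ranks).
ranks: |3|->4, |5|->7, |7|->8.5, |2|->2, |3|->4, |7|->8.5, |1|->1, |3|->4, |4|->6, |8|->10
Step 3: Attach original signs; sum ranks with positive sign and with negative sign.
W+ = 4 + 4 + 4 + 6 = 18
W- = 7 + 8.5 + 2 + 8.5 + 1 + 10 = 37
(Check: W+ + W- = 55 should equal n(n+1)/2 = 55.)
Step 4: Test statistic W = min(W+, W-) = 18.
Step 5: Ties in |d|, so use the tie-corrected normal approximation.
        E[W] = n(n+1)/4 = 10*11/4 = 27.5.
        Tie groups: |d|=3 (t=3), |d|=7 (t=2); sum(t^3 - t) = 30.
        Var[W] = n(n+1)(2n+1)/24 - sum(t^3-t)/48 = 2310/24 - 30/48 = 95.625.
        z = (W - E[W]) / sqrt(Var[W]) = (18 - 27.5) / 9.7788 = -0.9715.
        Two-sided p = 2*Phi(z) = 0.331305.
Step 6: alpha = 0.05. fail to reject H0.

W+ = 18, W- = 37, W = min = 18, p = 0.331305, fail to reject H0.


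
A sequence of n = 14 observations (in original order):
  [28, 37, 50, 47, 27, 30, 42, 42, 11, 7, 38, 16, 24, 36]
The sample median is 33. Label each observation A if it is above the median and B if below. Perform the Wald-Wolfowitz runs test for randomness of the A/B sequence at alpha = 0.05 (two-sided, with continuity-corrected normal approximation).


Step 1: Compute median = 33; label A = above, B = below.
Labels in order: BAAABBAABBABBA  (n_A = 7, n_B = 7)
Step 2: Count runs R = 8.
Step 3: Under H0 (random ordering), E[R] = 2*n_A*n_B/(n_A+n_B) + 1 = 2*7*7/14 + 1 = 8.0000.
        Var[R] = 2*n_A*n_B*(2*n_A*n_B - n_A - n_B) / ((n_A+n_B)^2 * (n_A+n_B-1)) = 8232/2548 = 3.2308.
        SD[R] = 1.7974.
Step 4: R = E[R], so z = 0 with no continuity correction.
Step 5: Two-sided p-value via normal approximation = 2*(1 - Phi(|z|)) = 1.000000.
Step 6: alpha = 0.05. fail to reject H0.

R = 8, z = 0.0000, p = 1.000000, fail to reject H0.


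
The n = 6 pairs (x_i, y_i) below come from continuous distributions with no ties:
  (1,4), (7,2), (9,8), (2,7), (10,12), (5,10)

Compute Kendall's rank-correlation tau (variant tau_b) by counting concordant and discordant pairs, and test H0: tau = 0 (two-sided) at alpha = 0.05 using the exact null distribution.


Step 1: Enumerate the 15 unordered pairs (i,j) with i<j and classify each by sign(x_j-x_i) * sign(y_j-y_i).
  (1,2):dx=+6,dy=-2->D; (1,3):dx=+8,dy=+4->C; (1,4):dx=+1,dy=+3->C; (1,5):dx=+9,dy=+8->C
  (1,6):dx=+4,dy=+6->C; (2,3):dx=+2,dy=+6->C; (2,4):dx=-5,dy=+5->D; (2,5):dx=+3,dy=+10->C
  (2,6):dx=-2,dy=+8->D; (3,4):dx=-7,dy=-1->C; (3,5):dx=+1,dy=+4->C; (3,6):dx=-4,dy=+2->D
  (4,5):dx=+8,dy=+5->C; (4,6):dx=+3,dy=+3->C; (5,6):dx=-5,dy=-2->C
Step 2: C = 11, D = 4, total pairs = 15.
Step 3: tau = (C - D)/(n(n-1)/2) = (11 - 4)/15 = 0.466667.
Step 4: Exact two-sided p-value (enumerate n! = 720 permutations of y under H0): p = 0.272222.
Step 5: alpha = 0.05. fail to reject H0.

tau_b = 0.4667 (C=11, D=4), p = 0.272222, fail to reject H0.


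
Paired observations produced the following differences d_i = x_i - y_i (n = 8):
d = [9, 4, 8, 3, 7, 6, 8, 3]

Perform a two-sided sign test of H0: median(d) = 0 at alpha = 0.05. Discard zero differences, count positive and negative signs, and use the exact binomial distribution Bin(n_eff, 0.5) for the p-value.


Step 1: Discard zero differences. Original n = 8; n_eff = number of nonzero differences = 8.
Nonzero differences (with sign): +9, +4, +8, +3, +7, +6, +8, +3
Step 2: Count signs: positive = 8, negative = 0.
Step 3: Under H0: P(positive) = 0.5, so the number of positives S ~ Bin(8, 0.5).
Step 4: Two-sided exact p-value = sum of Bin(8,0.5) probabilities at or below the observed probability = 0.007812.
Step 5: alpha = 0.05. reject H0.

n_eff = 8, pos = 8, neg = 0, p = 0.007812, reject H0.


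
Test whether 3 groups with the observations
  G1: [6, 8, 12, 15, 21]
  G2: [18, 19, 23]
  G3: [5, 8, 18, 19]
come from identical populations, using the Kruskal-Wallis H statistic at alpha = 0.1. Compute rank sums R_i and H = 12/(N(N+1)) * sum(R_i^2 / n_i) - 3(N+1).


Step 1: Combine all N = 12 observations and assign midranks.
sorted (value, group, rank): (5,G3,1), (6,G1,2), (8,G1,3.5), (8,G3,3.5), (12,G1,5), (15,G1,6), (18,G2,7.5), (18,G3,7.5), (19,G2,9.5), (19,G3,9.5), (21,G1,11), (23,G2,12)
Step 2: Sum ranks within each group.
R_1 = 27.5 (n_1 = 5)
R_2 = 29 (n_2 = 3)
R_3 = 21.5 (n_3 = 4)
Step 3: H = 12/(N(N+1)) * sum(R_i^2/n_i) - 3(N+1)
     = 12/(12*13) * (27.5^2/5 + 29^2/3 + 21.5^2/4) - 3*13
     = 0.076923 * 547.146 - 39
     = 3.088141.
Step 4: Ties present; correction factor C = 1 - 18/(12^3 - 12) = 0.989510. Corrected H = 3.088141 / 0.989510 = 3.120878.
Step 5: Under H0, H ~ chi^2(2); p-value = 0.210044.
Step 6: alpha = 0.1. fail to reject H0.

H = 3.1209, df = 2, p = 0.210044, fail to reject H0.


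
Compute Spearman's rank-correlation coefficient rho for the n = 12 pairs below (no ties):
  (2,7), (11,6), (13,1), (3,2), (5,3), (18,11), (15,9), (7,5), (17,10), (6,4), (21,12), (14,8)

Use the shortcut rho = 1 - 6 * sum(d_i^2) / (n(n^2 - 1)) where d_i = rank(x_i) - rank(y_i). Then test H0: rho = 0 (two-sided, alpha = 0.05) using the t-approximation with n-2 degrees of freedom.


Step 1: Rank x and y separately (midranks; no ties here).
rank(x): 2->1, 11->6, 13->7, 3->2, 5->3, 18->11, 15->9, 7->5, 17->10, 6->4, 21->12, 14->8
rank(y): 7->7, 6->6, 1->1, 2->2, 3->3, 11->11, 9->9, 5->5, 10->10, 4->4, 12->12, 8->8
Step 2: d_i = R_x(i) - R_y(i); compute d_i^2.
  (1-7)^2=36, (6-6)^2=0, (7-1)^2=36, (2-2)^2=0, (3-3)^2=0, (11-11)^2=0, (9-9)^2=0, (5-5)^2=0, (10-10)^2=0, (4-4)^2=0, (12-12)^2=0, (8-8)^2=0
sum(d^2) = 72.
Step 3: rho = 1 - 6*72 / (12*(12^2 - 1)) = 1 - 432/1716 = 0.748252.
Step 4: Under H0, t = rho * sqrt((n-2)/(1-rho^2)) = 3.5667 ~ t(10).
Step 5: Two-sided p-value from the t-distribution with 10 df = 0.005124.
Step 6: alpha = 0.05. reject H0.

rho = 0.7483, p = 0.005124, reject H0 at alpha = 0.05.


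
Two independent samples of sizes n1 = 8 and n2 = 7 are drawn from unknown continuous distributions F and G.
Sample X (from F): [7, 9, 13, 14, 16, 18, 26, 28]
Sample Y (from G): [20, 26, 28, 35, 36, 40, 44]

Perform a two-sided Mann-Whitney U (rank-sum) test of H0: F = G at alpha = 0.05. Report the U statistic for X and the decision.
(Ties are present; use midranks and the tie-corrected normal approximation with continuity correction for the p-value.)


Step 1: Combine and sort all 15 observations; assign midranks.
sorted (value, group): (7,X), (9,X), (13,X), (14,X), (16,X), (18,X), (20,Y), (26,X), (26,Y), (28,X), (28,Y), (35,Y), (36,Y), (40,Y), (44,Y)
ranks: 7->1, 9->2, 13->3, 14->4, 16->5, 18->6, 20->7, 26->8.5, 26->8.5, 28->10.5, 28->10.5, 35->12, 36->13, 40->14, 44->15
Step 2: Rank sum for X: R1 = 1 + 2 + 3 + 4 + 5 + 6 + 8.5 + 10.5 = 40.
Step 3: U_X = R1 - n1(n1+1)/2 = 40 - 8*9/2 = 40 - 36 = 4.
       U_Y = n1*n2 - U_X = 56 - 4 = 52.
Step 4: Ties are present, so use the tie-corrected normal approximation (with continuity correction) for the p-value.
Step 5: p-value = 0.006441; compare to alpha = 0.05. reject H0.

U_X = 4, p = 0.006441, reject H0 at alpha = 0.05.


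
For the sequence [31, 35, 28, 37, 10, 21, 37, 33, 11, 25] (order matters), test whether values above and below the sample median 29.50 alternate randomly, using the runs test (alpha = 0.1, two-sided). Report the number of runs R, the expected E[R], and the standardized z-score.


Step 1: Compute median = 29.50; label A = above, B = below.
Labels in order: AABABBAABB  (n_A = 5, n_B = 5)
Step 2: Count runs R = 6.
Step 3: Under H0 (random ordering), E[R] = 2*n_A*n_B/(n_A+n_B) + 1 = 2*5*5/10 + 1 = 6.0000.
        Var[R] = 2*n_A*n_B*(2*n_A*n_B - n_A - n_B) / ((n_A+n_B)^2 * (n_A+n_B-1)) = 2000/900 = 2.2222.
        SD[R] = 1.4907.
Step 4: R = E[R], so z = 0 with no continuity correction.
Step 5: Two-sided p-value via normal approximation = 2*(1 - Phi(|z|)) = 1.000000.
Step 6: alpha = 0.1. fail to reject H0.

R = 6, z = 0.0000, p = 1.000000, fail to reject H0.


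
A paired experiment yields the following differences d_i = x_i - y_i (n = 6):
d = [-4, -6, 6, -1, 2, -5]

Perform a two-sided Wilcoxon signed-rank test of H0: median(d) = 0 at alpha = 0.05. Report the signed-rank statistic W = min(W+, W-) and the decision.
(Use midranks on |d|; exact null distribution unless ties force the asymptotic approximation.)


Step 1: Drop any zero differences (none here) and take |d_i|.
|d| = [4, 6, 6, 1, 2, 5]
Step 2: Midrank |d_i| (ties get averaged ranks).
ranks: |4|->3, |6|->5.5, |6|->5.5, |1|->1, |2|->2, |5|->4
Step 3: Attach original signs; sum ranks with positive sign and with negative sign.
W+ = 5.5 + 2 = 7.5
W- = 3 + 5.5 + 1 + 4 = 13.5
(Check: W+ + W- = 21 should equal n(n+1)/2 = 21.)
Step 4: Test statistic W = min(W+, W-) = 7.5.
Step 5: Ties in |d|, so use the tie-corrected normal approximation.
        E[W] = n(n+1)/4 = 6*7/4 = 10.5.
        Tie groups: |d|=6 (t=2); sum(t^3 - t) = 6.
        Var[W] = n(n+1)(2n+1)/24 - sum(t^3-t)/48 = 546/24 - 6/48 = 22.625.
        z = (W - E[W]) / sqrt(Var[W]) = (7.5 - 10.5) / 4.7566 = -0.6307.
        Two-sided p = 2*Phi(z) = 0.528233.
Step 6: alpha = 0.05. fail to reject H0.

W+ = 7.5, W- = 13.5, W = min = 7.5, p = 0.528233, fail to reject H0.


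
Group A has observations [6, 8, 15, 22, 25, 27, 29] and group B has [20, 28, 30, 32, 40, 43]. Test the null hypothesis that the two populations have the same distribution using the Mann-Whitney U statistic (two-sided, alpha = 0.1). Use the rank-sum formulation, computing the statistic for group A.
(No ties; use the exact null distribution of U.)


Step 1: Combine and sort all 13 observations; assign midranks.
sorted (value, group): (6,X), (8,X), (15,X), (20,Y), (22,X), (25,X), (27,X), (28,Y), (29,X), (30,Y), (32,Y), (40,Y), (43,Y)
ranks: 6->1, 8->2, 15->3, 20->4, 22->5, 25->6, 27->7, 28->8, 29->9, 30->10, 32->11, 40->12, 43->13
Step 2: Rank sum for X: R1 = 1 + 2 + 3 + 5 + 6 + 7 + 9 = 33.
Step 3: U_X = R1 - n1(n1+1)/2 = 33 - 7*8/2 = 33 - 28 = 5.
       U_Y = n1*n2 - U_X = 42 - 5 = 37.
Step 4: No ties, so the exact null distribution of U (based on enumerating the C(13,7) = 1716 equally likely rank assignments) gives the two-sided p-value.
Step 5: p-value = 0.022145; compare to alpha = 0.1. reject H0.

U_X = 5, p = 0.022145, reject H0 at alpha = 0.1.


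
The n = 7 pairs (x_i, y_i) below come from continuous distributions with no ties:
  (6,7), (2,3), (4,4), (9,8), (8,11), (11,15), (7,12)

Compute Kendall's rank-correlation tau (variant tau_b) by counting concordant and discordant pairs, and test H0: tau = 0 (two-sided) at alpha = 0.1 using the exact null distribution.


Step 1: Enumerate the 21 unordered pairs (i,j) with i<j and classify each by sign(x_j-x_i) * sign(y_j-y_i).
  (1,2):dx=-4,dy=-4->C; (1,3):dx=-2,dy=-3->C; (1,4):dx=+3,dy=+1->C; (1,5):dx=+2,dy=+4->C
  (1,6):dx=+5,dy=+8->C; (1,7):dx=+1,dy=+5->C; (2,3):dx=+2,dy=+1->C; (2,4):dx=+7,dy=+5->C
  (2,5):dx=+6,dy=+8->C; (2,6):dx=+9,dy=+12->C; (2,7):dx=+5,dy=+9->C; (3,4):dx=+5,dy=+4->C
  (3,5):dx=+4,dy=+7->C; (3,6):dx=+7,dy=+11->C; (3,7):dx=+3,dy=+8->C; (4,5):dx=-1,dy=+3->D
  (4,6):dx=+2,dy=+7->C; (4,7):dx=-2,dy=+4->D; (5,6):dx=+3,dy=+4->C; (5,7):dx=-1,dy=+1->D
  (6,7):dx=-4,dy=-3->C
Step 2: C = 18, D = 3, total pairs = 21.
Step 3: tau = (C - D)/(n(n-1)/2) = (18 - 3)/21 = 0.714286.
Step 4: Exact two-sided p-value (enumerate n! = 5040 permutations of y under H0): p = 0.030159.
Step 5: alpha = 0.1. reject H0.

tau_b = 0.7143 (C=18, D=3), p = 0.030159, reject H0.
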